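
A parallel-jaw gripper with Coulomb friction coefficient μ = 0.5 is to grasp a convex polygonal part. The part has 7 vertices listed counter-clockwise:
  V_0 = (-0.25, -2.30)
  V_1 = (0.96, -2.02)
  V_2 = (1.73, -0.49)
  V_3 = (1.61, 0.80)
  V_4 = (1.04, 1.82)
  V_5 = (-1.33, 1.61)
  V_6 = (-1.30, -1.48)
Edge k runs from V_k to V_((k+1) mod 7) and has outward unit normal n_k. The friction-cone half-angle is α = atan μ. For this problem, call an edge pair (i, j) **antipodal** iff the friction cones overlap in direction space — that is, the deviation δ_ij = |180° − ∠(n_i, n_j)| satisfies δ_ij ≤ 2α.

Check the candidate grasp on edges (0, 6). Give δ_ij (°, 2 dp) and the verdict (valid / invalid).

δ = 128.98°, invalid

α = atan 0.5 = 26.57°;  2α = 53.13°
edge 0: e_0 = (+1.21, +0.28);  n_0 = (+0.2254, -0.9743)
edge 6: e_6 = (+1.05, -0.82);  n_6 = (-0.6155, -0.7881)
∠(n_0, n_6) = 51.02°
δ = |180° − 51.02°| = 128.98°
128.98° > 2α = 53.13°  →  invalid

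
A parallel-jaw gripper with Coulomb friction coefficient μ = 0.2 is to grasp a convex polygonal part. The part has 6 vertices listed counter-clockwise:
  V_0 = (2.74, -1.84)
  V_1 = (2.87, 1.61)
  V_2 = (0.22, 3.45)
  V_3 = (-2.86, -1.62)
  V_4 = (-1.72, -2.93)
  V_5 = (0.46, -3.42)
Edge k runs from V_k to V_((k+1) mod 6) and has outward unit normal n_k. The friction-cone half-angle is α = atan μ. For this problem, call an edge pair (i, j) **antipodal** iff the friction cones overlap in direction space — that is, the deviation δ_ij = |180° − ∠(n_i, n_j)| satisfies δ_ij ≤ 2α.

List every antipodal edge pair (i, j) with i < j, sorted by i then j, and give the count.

α = atan 0.2 = 11.31°;  2α = 22.62°
n_0 = (+0.9993, -0.0377)
n_1 = (+0.5703, +0.8214)
n_2 = (-0.8547, +0.5192)
n_3 = (-0.7544, -0.6565)
n_4 = (-0.2193, -0.9757)
n_5 = (+0.5696, -0.8219)
  (0,1): δ = 122.62°  ·
  (0,2): δ = 29.12°  ·
  (0,3): δ = 43.19°  ·
  (0,4): δ = 79.49°  ·
  (0,5): δ = 126.88°  ·
  (1,2): δ = 86.50°  ·
  (1,3): δ = 14.20°  ✓
  (1,4): δ = 22.11°  ✓
  (1,5): δ = 69.50°  ·
  (2,3): δ = 107.69°  ·
  (2,4): δ = 71.39°  ·
  (2,5): δ = 24.00°  ·
  (3,4): δ = 143.70°  ·
  (3,5): δ = 96.31°  ·
  (4,5): δ = 132.61°  ·
antipodal pairs: 2

count = 2; pairs: (1,3), (1,4)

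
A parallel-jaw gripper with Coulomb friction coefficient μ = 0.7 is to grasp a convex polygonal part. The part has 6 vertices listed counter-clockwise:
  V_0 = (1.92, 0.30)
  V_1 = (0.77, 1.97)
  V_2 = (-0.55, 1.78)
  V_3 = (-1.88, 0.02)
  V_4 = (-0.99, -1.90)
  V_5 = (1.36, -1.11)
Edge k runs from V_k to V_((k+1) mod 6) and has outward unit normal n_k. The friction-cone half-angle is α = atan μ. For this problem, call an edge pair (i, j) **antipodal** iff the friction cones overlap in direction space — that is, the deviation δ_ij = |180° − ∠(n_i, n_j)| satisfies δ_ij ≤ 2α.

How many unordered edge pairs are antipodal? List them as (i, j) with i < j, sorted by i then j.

count = 6; pairs: (0,3), (1,4), (1,5), (2,4), (2,5), (3,5)

α = atan 0.7 = 34.99°;  2α = 69.98°
n_0 = (+0.8236, +0.5672)
n_1 = (-0.1425, +0.9898)
n_2 = (-0.7978, +0.6029)
n_3 = (-0.9073, -0.4206)
n_4 = (+0.3186, -0.9479)
n_5 = (+0.9294, -0.3691)
  (0,1): δ = 116.36°  ·
  (0,2): δ = 71.63°  ·
  (0,3): δ = 9.68°  ✓
  (0,4): δ = 74.03°  ·
  (0,5): δ = 123.79°  ·
  (1,2): δ = 135.27°  ·
  (1,3): δ = 73.32°  ·
  (1,4): δ = 10.39°  ✓
  (1,5): δ = 60.15°  ✓
  (2,3): δ = 118.05°  ·
  (2,4): δ = 34.34°  ✓
  (2,5): δ = 15.42°  ✓
  (3,4): δ = 96.29°  ·
  (3,5): δ = 46.53°  ✓
  (4,5): δ = 130.24°  ·
antipodal pairs: 6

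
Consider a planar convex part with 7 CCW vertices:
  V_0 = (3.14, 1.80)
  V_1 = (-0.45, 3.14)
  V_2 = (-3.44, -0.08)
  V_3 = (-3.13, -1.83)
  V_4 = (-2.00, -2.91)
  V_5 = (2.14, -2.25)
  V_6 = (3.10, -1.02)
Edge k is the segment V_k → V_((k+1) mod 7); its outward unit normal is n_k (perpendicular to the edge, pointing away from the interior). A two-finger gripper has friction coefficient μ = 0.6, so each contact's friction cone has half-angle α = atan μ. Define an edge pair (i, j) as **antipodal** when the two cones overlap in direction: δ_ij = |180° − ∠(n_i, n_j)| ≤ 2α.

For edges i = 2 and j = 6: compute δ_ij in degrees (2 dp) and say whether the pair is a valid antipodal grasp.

α = atan 0.6 = 30.96°;  2α = 61.93°
edge 2: e_2 = (+0.31, -1.75);  n_2 = (-0.9847, -0.1744)
edge 6: e_6 = (+0.04, +2.82);  n_6 = (+0.9999, -0.0142)
∠(n_2, n_6) = 169.14°
δ = |180° − 169.14°| = 10.86°
10.86° ≤ 2α = 61.93°  →  valid

δ = 10.86°, valid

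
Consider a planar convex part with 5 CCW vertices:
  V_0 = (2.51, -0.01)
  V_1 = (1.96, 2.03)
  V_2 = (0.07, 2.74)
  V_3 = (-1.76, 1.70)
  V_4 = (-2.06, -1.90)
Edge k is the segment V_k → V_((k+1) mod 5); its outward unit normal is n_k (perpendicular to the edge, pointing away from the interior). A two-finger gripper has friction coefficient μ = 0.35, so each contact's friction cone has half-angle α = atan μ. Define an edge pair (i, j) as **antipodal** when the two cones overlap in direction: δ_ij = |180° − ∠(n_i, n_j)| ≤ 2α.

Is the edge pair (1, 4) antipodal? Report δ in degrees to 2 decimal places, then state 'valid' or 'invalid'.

δ = 43.06°, invalid

α = atan 0.35 = 19.29°;  2α = 38.58°
edge 1: e_1 = (-1.89, +0.71);  n_1 = (+0.3517, +0.9361)
edge 4: e_4 = (+4.57, +1.89);  n_4 = (+0.3822, -0.9241)
∠(n_1, n_4) = 136.94°
δ = |180° − 136.94°| = 43.06°
43.06° > 2α = 38.58°  →  invalid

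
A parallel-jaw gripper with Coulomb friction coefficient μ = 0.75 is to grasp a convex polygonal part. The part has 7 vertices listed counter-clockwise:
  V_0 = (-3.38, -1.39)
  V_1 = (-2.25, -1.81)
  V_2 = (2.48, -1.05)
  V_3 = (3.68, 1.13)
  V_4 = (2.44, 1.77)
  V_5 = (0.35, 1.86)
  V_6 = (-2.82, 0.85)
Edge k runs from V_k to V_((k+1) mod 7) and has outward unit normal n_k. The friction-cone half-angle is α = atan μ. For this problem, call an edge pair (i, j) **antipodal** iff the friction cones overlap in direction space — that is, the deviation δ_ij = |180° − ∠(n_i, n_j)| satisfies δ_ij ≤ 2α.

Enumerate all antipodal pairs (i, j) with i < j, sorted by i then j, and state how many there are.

count = 10; pairs: (0,3), (0,4), (0,5), (1,3), (1,4), (1,5), (1,6), (2,4), (2,5), (2,6)

α = atan 0.75 = 36.87°;  2α = 73.74°
n_0 = (-0.3484, -0.9373)
n_1 = (+0.1586, -0.9873)
n_2 = (+0.8760, -0.4822)
n_3 = (+0.4586, +0.8886)
n_4 = (+0.0430, +0.9991)
n_5 = (-0.3036, +0.9528)
n_6 = (-0.9701, +0.2425)
  (0,1): δ = 150.48°  ·
  (0,2): δ = 98.44°  ·
  (0,3): δ = 6.91°  ✓
  (0,4): δ = 17.92°  ✓
  (0,5): δ = 38.06°  ✓
  (0,6): δ = 96.35°  ·
  (1,2): δ = 127.96°  ·
  (1,3): δ = 36.43°  ✓
  (1,4): δ = 11.59°  ✓
  (1,5): δ = 8.54°  ✓
  (1,6): δ = 66.84°  ✓
  (2,3): δ = 88.47°  ·
  (2,4): δ = 63.63°  ✓
  (2,5): δ = 43.50°  ✓
  (2,6): δ = 14.79°  ✓
  (3,4): δ = 155.17°  ·
  (3,5): δ = 135.03°  ·
  (3,6): δ = 76.74°  ·
  (4,5): δ = 159.86°  ·
  (4,6): δ = 101.57°  ·
  (5,6): δ = 121.71°  ·
antipodal pairs: 10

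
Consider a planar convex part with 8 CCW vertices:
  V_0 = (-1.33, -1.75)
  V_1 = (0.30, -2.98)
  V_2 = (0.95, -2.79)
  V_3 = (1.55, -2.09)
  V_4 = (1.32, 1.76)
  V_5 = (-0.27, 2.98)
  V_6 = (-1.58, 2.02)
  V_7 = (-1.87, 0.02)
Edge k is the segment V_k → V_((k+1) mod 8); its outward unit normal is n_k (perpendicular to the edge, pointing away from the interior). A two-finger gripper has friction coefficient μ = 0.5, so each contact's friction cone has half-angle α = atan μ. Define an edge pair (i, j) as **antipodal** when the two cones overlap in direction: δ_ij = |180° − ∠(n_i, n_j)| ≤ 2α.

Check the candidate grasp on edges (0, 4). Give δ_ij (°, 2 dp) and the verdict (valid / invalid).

δ = 0.46°, valid

α = atan 0.5 = 26.57°;  2α = 53.13°
edge 0: e_0 = (+1.63, -1.23);  n_0 = (-0.6023, -0.7982)
edge 4: e_4 = (-1.59, +1.22);  n_4 = (+0.6087, +0.7934)
∠(n_0, n_4) = 179.54°
δ = |180° − 179.54°| = 0.46°
0.46° ≤ 2α = 53.13°  →  valid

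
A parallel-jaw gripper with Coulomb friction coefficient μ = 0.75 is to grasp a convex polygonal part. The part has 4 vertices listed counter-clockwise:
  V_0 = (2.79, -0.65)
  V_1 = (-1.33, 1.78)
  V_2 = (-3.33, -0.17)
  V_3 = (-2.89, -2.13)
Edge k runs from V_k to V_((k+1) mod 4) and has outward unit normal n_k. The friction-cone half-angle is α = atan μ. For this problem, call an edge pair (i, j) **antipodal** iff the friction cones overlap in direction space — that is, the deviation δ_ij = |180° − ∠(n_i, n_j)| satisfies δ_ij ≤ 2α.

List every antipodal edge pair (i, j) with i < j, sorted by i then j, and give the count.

count = 3; pairs: (0,2), (0,3), (1,3)

α = atan 0.75 = 36.87°;  2α = 73.74°
n_0 = (+0.5080, +0.8613)
n_1 = (-0.6981, +0.7160)
n_2 = (-0.9757, -0.2190)
n_3 = (+0.2521, -0.9677)
  (0,1): δ = 105.19°  ·
  (0,2): δ = 46.82°  ✓
  (0,3): δ = 45.14°  ✓
  (1,2): δ = 121.62°  ·
  (1,3): δ = 29.67°  ✓
  (2,3): δ = 88.05°  ·
antipodal pairs: 3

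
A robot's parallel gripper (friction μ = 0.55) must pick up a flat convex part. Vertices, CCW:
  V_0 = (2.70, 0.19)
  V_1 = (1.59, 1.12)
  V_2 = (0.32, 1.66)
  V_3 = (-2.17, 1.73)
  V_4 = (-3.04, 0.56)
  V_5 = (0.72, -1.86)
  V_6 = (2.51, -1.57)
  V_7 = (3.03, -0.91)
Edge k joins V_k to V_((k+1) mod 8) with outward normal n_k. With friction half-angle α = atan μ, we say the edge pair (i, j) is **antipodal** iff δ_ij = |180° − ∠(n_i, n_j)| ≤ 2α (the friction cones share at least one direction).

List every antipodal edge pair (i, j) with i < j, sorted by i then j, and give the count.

α = atan 0.55 = 28.81°;  2α = 57.62°
n_0 = (+0.6422, +0.7665)
n_1 = (+0.3913, +0.9203)
n_2 = (+0.0281, +0.9996)
n_3 = (-0.8025, +0.5967)
n_4 = (-0.5412, -0.8409)
n_5 = (+0.1599, -0.9871)
n_6 = (+0.7855, -0.6189)
n_7 = (+0.9578, +0.2873)
  (0,1): δ = 163.08°  ·
  (0,2): δ = 141.65°  ·
  (0,3): δ = 86.68°  ·
  (0,4): δ = 7.19°  ✓
  (0,5): δ = 49.16°  ✓
  (0,6): δ = 91.72°  ·
  (0,7): δ = 146.66°  ·
  (1,2): δ = 158.58°  ·
  (1,3): δ = 103.60°  ·
  (1,4): δ = 9.73°  ✓
  (1,5): δ = 32.24°  ✓
  (1,6): δ = 74.80°  ·
  (1,7): δ = 129.73°  ·
  (2,3): δ = 125.02°  ·
  (2,4): δ = 31.16°  ✓
  (2,5): δ = 10.81°  ✓
  (2,6): δ = 53.38°  ✓
  (2,7): δ = 108.31°  ·
  (3,4): δ = 86.13°  ·
  (3,5): δ = 44.16°  ✓
  (3,6): δ = 1.60°  ✓
  (3,7): δ = 53.33°  ✓
  (4,5): δ = 138.03°  ·
  (4,6): δ = 95.47°  ·
  (4,7): δ = 40.53°  ✓
  (5,6): δ = 137.44°  ·
  (5,7): δ = 82.50°  ·
  (6,7): δ = 125.07°  ·
antipodal pairs: 11

count = 11; pairs: (0,4), (0,5), (1,4), (1,5), (2,4), (2,5), (2,6), (3,5), (3,6), (3,7), (4,7)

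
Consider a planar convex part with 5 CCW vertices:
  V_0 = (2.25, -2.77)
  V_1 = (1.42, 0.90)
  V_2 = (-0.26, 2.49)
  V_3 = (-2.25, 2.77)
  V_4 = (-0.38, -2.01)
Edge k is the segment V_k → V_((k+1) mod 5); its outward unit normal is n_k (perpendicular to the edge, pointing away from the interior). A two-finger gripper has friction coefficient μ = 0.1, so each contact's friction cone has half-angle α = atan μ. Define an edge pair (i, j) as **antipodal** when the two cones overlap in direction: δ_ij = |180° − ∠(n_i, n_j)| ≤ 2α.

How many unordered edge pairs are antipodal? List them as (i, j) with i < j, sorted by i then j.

α = atan 0.1 = 5.71°;  2α = 11.42°
n_0 = (+0.9754, +0.2206)
n_1 = (+0.6874, +0.7263)
n_2 = (+0.1393, +0.9902)
n_3 = (-0.9313, -0.3643)
n_4 = (-0.2776, -0.9607)
  (0,1): δ = 146.17°  ·
  (0,2): δ = 110.75°  ·
  (0,3): δ = 8.62°  ✓
  (0,4): δ = 61.14°  ·
  (1,2): δ = 144.59°  ·
  (1,3): δ = 25.21°  ·
  (1,4): δ = 27.31°  ·
  (2,3): δ = 60.62°  ·
  (2,4): δ = 8.11°  ✓
  (3,4): δ = 127.48°  ·
antipodal pairs: 2

count = 2; pairs: (0,3), (2,4)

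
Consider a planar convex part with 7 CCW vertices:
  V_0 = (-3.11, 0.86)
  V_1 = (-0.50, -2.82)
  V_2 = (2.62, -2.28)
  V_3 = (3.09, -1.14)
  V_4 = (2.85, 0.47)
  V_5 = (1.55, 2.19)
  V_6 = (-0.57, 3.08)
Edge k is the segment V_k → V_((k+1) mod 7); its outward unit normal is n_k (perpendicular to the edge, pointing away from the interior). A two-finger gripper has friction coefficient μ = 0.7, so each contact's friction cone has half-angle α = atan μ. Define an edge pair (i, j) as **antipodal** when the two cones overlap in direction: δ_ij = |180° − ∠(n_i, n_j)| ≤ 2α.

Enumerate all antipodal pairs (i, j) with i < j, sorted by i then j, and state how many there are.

count = 9; pairs: (0,2), (0,3), (0,4), (0,5), (1,4), (1,5), (1,6), (2,6), (3,6)

α = atan 0.7 = 34.99°;  2α = 69.98°
n_0 = (-0.8157, -0.5785)
n_1 = (+0.1705, -0.9854)
n_2 = (+0.9245, -0.3812)
n_3 = (+0.9891, +0.1474)
n_4 = (+0.7978, +0.6030)
n_5 = (+0.3871, +0.9220)
n_6 = (-0.6581, +0.7529)
  (0,1): δ = 115.53°  ·
  (0,2): δ = 57.75°  ✓
  (0,3): δ = 26.87°  ✓
  (0,4): δ = 1.74°  ✓
  (0,5): δ = 31.88°  ✓
  (0,6): δ = 95.81°  ·
  (1,2): δ = 122.22°  ·
  (1,3): δ = 91.34°  ·
  (1,4): δ = 62.74°  ✓
  (1,5): δ = 32.59°  ✓
  (1,6): δ = 31.33°  ✓
  (2,3): δ = 149.12°  ·
  (2,4): δ = 120.51°  ·
  (2,5): δ = 90.37°  ·
  (2,6): δ = 26.44°  ✓
  (3,4): δ = 151.40°  ·
  (3,5): δ = 121.25°  ·
  (3,6): δ = 57.32°  ✓
  (4,5): δ = 149.86°  ·
  (4,6): δ = 85.93°  ·
  (5,6): δ = 116.07°  ·
antipodal pairs: 9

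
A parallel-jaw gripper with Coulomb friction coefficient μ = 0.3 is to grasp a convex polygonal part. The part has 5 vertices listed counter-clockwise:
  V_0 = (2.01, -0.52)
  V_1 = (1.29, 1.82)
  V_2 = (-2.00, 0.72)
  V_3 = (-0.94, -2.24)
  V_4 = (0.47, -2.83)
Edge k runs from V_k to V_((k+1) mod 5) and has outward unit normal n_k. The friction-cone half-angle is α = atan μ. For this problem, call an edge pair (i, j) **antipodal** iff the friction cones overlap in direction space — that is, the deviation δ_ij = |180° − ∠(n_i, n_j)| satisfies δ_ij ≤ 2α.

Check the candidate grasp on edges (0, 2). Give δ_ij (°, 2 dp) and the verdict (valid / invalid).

δ = 2.60°, valid

α = atan 0.3 = 16.70°;  2α = 33.40°
edge 0: e_0 = (-0.72, +2.34);  n_0 = (+0.9558, +0.2941)
edge 2: e_2 = (+1.06, -2.96);  n_2 = (-0.9415, -0.3371)
∠(n_0, n_2) = 177.40°
δ = |180° − 177.40°| = 2.60°
2.60° ≤ 2α = 33.40°  →  valid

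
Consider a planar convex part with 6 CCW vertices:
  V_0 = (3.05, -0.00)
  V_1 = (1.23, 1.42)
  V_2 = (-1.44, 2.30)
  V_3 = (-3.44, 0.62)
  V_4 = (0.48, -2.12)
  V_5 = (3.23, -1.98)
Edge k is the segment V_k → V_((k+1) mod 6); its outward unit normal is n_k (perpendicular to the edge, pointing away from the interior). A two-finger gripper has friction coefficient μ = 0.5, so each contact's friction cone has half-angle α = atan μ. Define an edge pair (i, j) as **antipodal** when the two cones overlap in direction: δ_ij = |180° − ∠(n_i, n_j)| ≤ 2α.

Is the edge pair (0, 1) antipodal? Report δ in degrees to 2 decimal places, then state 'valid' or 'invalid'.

δ = 160.28°, invalid

α = atan 0.5 = 26.57°;  2α = 53.13°
edge 0: e_0 = (-1.82, +1.42);  n_0 = (+0.6151, +0.7884)
edge 1: e_1 = (-2.67, +0.88);  n_1 = (+0.3130, +0.9497)
∠(n_0, n_1) = 19.72°
δ = |180° − 19.72°| = 160.28°
160.28° > 2α = 53.13°  →  invalid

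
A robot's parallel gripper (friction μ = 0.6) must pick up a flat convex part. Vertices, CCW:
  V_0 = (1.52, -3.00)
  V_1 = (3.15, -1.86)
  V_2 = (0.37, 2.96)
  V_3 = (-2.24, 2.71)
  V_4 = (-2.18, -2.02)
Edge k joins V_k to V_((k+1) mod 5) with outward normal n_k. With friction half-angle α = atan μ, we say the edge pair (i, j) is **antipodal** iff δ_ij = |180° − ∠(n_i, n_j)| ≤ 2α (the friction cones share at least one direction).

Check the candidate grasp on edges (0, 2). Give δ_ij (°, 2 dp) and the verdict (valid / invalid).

δ = 29.50°, valid

α = atan 0.6 = 30.96°;  2α = 61.93°
edge 0: e_0 = (+1.63, +1.14);  n_0 = (+0.5731, -0.8195)
edge 2: e_2 = (-2.61, -0.25);  n_2 = (-0.0953, +0.9954)
∠(n_0, n_2) = 150.50°
δ = |180° − 150.50°| = 29.50°
29.50° ≤ 2α = 61.93°  →  valid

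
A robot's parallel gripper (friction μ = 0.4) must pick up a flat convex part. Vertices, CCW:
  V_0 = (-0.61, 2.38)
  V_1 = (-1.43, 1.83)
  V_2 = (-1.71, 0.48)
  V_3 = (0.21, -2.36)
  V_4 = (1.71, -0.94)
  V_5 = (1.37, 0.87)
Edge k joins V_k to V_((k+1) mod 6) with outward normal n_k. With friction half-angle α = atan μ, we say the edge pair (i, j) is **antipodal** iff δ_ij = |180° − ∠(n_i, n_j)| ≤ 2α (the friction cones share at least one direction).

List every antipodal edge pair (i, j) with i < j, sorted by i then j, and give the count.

count = 5; pairs: (0,3), (1,3), (1,4), (2,4), (2,5)

α = atan 0.4 = 21.80°;  2α = 43.60°
n_0 = (-0.5570, +0.8305)
n_1 = (-0.9792, +0.2031)
n_2 = (-0.8284, -0.5601)
n_3 = (+0.6875, -0.7262)
n_4 = (+0.9828, +0.1846)
n_5 = (+0.6064, +0.7952)
  (0,1): δ = 135.57°  ·
  (0,2): δ = 89.79°  ·
  (0,3): δ = 9.58°  ✓
  (0,4): δ = 66.79°  ·
  (0,5): δ = 108.82°  ·
  (1,2): δ = 134.22°  ·
  (1,3): δ = 34.85°  ✓
  (1,4): δ = 22.36°  ✓
  (1,5): δ = 64.39°  ·
  (2,3): δ = 80.63°  ·
  (2,4): δ = 23.42°  ✓
  (2,5): δ = 18.61°  ✓
  (3,4): δ = 122.79°  ·
  (3,5): δ = 80.76°  ·
  (4,5): δ = 137.97°  ·
antipodal pairs: 5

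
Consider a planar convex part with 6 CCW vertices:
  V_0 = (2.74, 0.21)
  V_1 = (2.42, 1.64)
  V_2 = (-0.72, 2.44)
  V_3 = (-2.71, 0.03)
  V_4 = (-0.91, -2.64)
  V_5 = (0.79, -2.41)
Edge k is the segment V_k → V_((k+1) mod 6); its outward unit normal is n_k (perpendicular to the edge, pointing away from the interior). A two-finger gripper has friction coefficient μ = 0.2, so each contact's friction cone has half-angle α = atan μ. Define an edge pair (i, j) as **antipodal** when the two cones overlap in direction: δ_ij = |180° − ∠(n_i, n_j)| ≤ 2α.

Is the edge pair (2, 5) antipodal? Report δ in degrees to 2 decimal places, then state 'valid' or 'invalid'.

α = atan 0.2 = 11.31°;  2α = 22.62°
edge 2: e_2 = (-1.99, -2.41);  n_2 = (-0.7711, +0.6367)
edge 5: e_5 = (+1.95, +2.62);  n_5 = (+0.8022, -0.5971)
∠(n_2, n_5) = 177.11°
δ = |180° − 177.11°| = 2.89°
2.89° ≤ 2α = 22.62°  →  valid

δ = 2.89°, valid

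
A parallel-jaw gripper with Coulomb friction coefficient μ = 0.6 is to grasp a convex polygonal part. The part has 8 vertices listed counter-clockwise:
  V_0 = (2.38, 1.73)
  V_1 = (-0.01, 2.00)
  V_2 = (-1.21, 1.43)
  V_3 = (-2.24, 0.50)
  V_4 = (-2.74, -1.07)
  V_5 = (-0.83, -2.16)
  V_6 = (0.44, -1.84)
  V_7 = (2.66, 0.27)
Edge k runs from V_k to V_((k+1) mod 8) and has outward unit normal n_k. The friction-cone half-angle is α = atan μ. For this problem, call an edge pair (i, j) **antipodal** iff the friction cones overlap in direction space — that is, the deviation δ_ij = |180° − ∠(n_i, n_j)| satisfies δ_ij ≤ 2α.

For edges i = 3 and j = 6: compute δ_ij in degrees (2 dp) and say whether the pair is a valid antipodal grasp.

δ = 28.79°, valid

α = atan 0.6 = 30.96°;  2α = 61.93°
edge 3: e_3 = (-0.50, -1.57);  n_3 = (-0.9528, +0.3035)
edge 6: e_6 = (+2.22, +2.11);  n_6 = (+0.6889, -0.7248)
∠(n_3, n_6) = 151.21°
δ = |180° − 151.21°| = 28.79°
28.79° ≤ 2α = 61.93°  →  valid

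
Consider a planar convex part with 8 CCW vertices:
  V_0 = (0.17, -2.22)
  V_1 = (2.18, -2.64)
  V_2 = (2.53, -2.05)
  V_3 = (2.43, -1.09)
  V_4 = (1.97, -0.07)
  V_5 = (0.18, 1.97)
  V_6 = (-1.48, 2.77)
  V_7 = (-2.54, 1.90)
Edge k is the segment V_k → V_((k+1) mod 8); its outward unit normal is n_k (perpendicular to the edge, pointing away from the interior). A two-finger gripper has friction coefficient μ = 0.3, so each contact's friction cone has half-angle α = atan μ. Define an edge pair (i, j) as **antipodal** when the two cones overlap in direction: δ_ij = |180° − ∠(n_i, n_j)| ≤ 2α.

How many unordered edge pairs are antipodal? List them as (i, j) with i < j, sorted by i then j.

count = 6; pairs: (0,5), (1,6), (2,7), (3,7), (4,7), (5,7)

α = atan 0.3 = 16.70°;  2α = 33.40°
n_0 = (-0.2045, -0.9789)
n_1 = (+0.8601, -0.5102)
n_2 = (+0.9946, +0.1036)
n_3 = (+0.9116, +0.4111)
n_4 = (+0.7517, +0.6595)
n_5 = (+0.4341, +0.9008)
n_6 = (-0.6344, +0.7730)
n_7 = (-0.8355, -0.5495)
  (0,1): δ = 108.87°  ·
  (0,2): δ = 72.25°  ·
  (0,3): δ = 53.92°  ·
  (0,4): δ = 36.93°  ·
  (0,5): δ = 13.93°  ✓
  (0,6): δ = 51.18°  ·
  (0,7): δ = 135.14°  ·
  (1,2): δ = 143.38°  ·
  (1,3): δ = 125.05°  ·
  (1,4): δ = 108.06°  ·
  (1,5): δ = 85.05°  ·
  (1,6): δ = 19.95°  ✓
  (1,7): δ = 64.01°  ·
  (2,3): δ = 161.67°  ·
  (2,4): δ = 144.68°  ·
  (2,5): δ = 121.68°  ·
  (2,6): δ = 56.57°  ·
  (2,7): δ = 27.39°  ✓
  (3,4): δ = 163.01°  ·
  (3,5): δ = 140.01°  ·
  (3,6): δ = 74.90°  ·
  (3,7): δ = 9.06°  ✓
  (4,5): δ = 157.00°  ·
  (4,6): δ = 91.89°  ·
  (4,7): δ = 7.93°  ✓
  (5,6): δ = 114.89°  ·
  (5,7): δ = 30.93°  ✓
  (6,7): δ = 96.04°  ·
antipodal pairs: 6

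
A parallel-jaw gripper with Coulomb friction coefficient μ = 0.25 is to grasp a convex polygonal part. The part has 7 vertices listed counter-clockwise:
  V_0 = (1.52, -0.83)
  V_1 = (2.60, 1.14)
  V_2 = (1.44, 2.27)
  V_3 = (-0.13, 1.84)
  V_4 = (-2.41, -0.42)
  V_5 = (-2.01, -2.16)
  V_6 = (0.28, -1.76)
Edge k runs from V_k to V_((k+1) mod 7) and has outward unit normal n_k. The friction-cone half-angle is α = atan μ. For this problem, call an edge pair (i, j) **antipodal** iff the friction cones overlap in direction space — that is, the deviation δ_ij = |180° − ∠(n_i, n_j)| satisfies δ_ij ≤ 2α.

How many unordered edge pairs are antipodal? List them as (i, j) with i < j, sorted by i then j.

count = 4; pairs: (0,3), (2,5), (2,6), (3,6)

α = atan 0.25 = 14.04°;  2α = 28.07°
n_0 = (+0.8769, -0.4807)
n_1 = (+0.6978, +0.7163)
n_2 = (-0.2642, +0.9645)
n_3 = (-0.7040, +0.7102)
n_4 = (-0.9746, -0.2240)
n_5 = (+0.1721, -0.9851)
n_6 = (+0.6000, -0.8000)
  (0,1): δ = 105.52°  ·
  (0,2): δ = 45.95°  ·
  (0,3): δ = 16.52°  ✓
  (0,4): δ = 41.68°  ·
  (0,5): δ = 128.64°  ·
  (0,6): δ = 155.60°  ·
  (1,2): δ = 120.43°  ·
  (1,3): δ = 91.00°  ·
  (1,4): δ = 32.80°  ·
  (1,5): δ = 54.16°  ·
  (1,6): δ = 81.12°  ·
  (2,3): δ = 150.57°  ·
  (2,4): δ = 92.37°  ·
  (2,5): δ = 5.41°  ✓
  (2,6): δ = 21.55°  ✓
  (3,4): δ = 121.80°  ·
  (3,5): δ = 34.84°  ·
  (3,6): δ = 7.88°  ✓
  (4,5): δ = 93.04°  ·
  (4,6): δ = 66.08°  ·
  (5,6): δ = 153.04°  ·
antipodal pairs: 4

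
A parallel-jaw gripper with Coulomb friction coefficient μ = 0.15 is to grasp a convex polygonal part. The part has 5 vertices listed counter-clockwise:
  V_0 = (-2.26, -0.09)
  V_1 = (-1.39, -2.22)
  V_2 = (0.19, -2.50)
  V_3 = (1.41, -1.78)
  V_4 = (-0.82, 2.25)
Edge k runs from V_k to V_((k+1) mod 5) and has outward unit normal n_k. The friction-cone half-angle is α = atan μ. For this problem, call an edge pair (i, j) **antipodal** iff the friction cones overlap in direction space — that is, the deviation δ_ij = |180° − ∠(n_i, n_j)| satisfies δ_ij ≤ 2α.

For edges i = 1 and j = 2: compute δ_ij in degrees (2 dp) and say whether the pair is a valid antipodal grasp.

α = atan 0.15 = 8.53°;  2α = 17.06°
edge 1: e_1 = (+1.58, -0.28);  n_1 = (-0.1745, -0.9847)
edge 2: e_2 = (+1.22, +0.72);  n_2 = (+0.5083, -0.8612)
∠(n_1, n_2) = 40.60°
δ = |180° − 40.60°| = 139.40°
139.40° > 2α = 17.06°  →  invalid

δ = 139.40°, invalid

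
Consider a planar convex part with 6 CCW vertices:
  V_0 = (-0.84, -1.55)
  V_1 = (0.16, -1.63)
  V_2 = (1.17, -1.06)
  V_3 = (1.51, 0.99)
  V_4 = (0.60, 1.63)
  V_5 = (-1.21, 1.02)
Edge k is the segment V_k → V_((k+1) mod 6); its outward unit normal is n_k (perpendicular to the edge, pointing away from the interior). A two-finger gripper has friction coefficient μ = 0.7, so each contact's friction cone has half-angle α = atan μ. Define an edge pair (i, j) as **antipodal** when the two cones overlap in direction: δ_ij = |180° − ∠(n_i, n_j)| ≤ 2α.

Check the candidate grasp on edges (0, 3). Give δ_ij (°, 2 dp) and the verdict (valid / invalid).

δ = 30.54°, valid

α = atan 0.7 = 34.99°;  2α = 69.98°
edge 0: e_0 = (+1.00, -0.08);  n_0 = (-0.0797, -0.9968)
edge 3: e_3 = (-0.91, +0.64);  n_3 = (+0.5753, +0.8180)
∠(n_0, n_3) = 149.46°
δ = |180° − 149.46°| = 30.54°
30.54° ≤ 2α = 69.98°  →  valid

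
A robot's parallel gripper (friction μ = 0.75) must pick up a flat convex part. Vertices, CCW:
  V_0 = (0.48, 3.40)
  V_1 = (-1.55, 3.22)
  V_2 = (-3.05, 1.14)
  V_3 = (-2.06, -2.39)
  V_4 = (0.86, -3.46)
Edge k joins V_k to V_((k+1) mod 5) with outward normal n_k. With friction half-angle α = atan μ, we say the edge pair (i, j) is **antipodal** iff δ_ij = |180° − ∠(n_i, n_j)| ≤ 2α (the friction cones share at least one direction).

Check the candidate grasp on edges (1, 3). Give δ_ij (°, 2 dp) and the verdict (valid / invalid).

δ = 74.33°, invalid

α = atan 0.75 = 36.87°;  2α = 73.74°
edge 1: e_1 = (-1.50, -2.08);  n_1 = (-0.8111, +0.5849)
edge 3: e_3 = (+2.92, -1.07);  n_3 = (-0.3441, -0.9389)
∠(n_1, n_3) = 105.67°
δ = |180° − 105.67°| = 74.33°
74.33° > 2α = 73.74°  →  invalid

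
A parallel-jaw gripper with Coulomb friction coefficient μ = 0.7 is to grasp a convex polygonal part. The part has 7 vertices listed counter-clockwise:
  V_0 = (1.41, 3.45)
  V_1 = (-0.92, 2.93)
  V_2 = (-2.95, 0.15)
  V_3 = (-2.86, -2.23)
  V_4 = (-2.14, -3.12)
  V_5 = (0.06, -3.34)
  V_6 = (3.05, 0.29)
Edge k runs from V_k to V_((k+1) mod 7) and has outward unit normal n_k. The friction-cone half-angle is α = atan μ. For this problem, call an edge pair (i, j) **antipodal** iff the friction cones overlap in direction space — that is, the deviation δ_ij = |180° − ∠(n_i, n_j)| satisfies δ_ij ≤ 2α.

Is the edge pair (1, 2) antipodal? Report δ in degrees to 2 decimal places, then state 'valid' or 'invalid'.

α = atan 0.7 = 34.99°;  2α = 69.98°
edge 1: e_1 = (-2.03, -2.78);  n_1 = (-0.8076, +0.5897)
edge 2: e_2 = (+0.09, -2.38);  n_2 = (-0.9993, -0.0378)
∠(n_1, n_2) = 38.30°
δ = |180° − 38.30°| = 141.70°
141.70° > 2α = 69.98°  →  invalid

δ = 141.70°, invalid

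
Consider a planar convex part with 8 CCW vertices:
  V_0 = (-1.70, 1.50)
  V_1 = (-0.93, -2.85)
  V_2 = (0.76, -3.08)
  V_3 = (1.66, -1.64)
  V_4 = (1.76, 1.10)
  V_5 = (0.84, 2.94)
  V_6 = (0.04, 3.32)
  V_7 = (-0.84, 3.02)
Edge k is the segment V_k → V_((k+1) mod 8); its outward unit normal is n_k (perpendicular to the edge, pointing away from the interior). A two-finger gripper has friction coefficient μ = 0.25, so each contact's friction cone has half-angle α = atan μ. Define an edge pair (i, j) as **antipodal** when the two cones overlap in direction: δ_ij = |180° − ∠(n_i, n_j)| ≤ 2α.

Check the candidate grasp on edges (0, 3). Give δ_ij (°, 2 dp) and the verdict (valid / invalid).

δ = 12.13°, valid

α = atan 0.25 = 14.04°;  2α = 28.07°
edge 0: e_0 = (+0.77, -4.35);  n_0 = (-0.9847, -0.1743)
edge 3: e_3 = (+0.10, +2.74);  n_3 = (+0.9993, -0.0365)
∠(n_0, n_3) = 167.87°
δ = |180° − 167.87°| = 12.13°
12.13° ≤ 2α = 28.07°  →  valid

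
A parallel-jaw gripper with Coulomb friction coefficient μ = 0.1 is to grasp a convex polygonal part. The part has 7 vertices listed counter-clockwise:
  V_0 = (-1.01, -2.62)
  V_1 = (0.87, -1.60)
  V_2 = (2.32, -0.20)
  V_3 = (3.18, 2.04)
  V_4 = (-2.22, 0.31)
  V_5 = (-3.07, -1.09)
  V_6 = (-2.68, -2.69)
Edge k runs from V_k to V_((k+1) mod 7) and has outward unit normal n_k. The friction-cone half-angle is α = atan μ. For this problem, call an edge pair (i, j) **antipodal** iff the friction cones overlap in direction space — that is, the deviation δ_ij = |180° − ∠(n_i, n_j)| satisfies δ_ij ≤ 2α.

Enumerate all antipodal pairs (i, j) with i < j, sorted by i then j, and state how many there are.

α = atan 0.1 = 5.71°;  2α = 11.42°
n_0 = (+0.4769, -0.8790)
n_1 = (+0.6946, -0.7194)
n_2 = (+0.9336, -0.3584)
n_3 = (-0.3051, +0.9523)
n_4 = (-0.8548, +0.5190)
n_5 = (-0.9716, -0.2368)
n_6 = (+0.0419, -0.9991)
  (0,1): δ = 164.49°  ·
  (0,2): δ = 139.49°  ·
  (0,3): δ = 10.72°  ✓
  (0,4): δ = 30.25°  ·
  (0,5): δ = 75.22°  ·
  (0,6): δ = 153.92°  ·
  (1,2): δ = 155.00°  ·
  (1,3): δ = 26.23°  ·
  (1,4): δ = 14.74°  ·
  (1,5): δ = 59.70°  ·
  (1,6): δ = 138.41°  ·
  (2,3): δ = 51.23°  ·
  (2,4): δ = 10.26°  ✓
  (2,5): δ = 34.70°  ·
  (2,6): δ = 113.40°  ·
  (3,4): δ = 139.03°  ·
  (3,5): δ = 94.07°  ·
  (3,6): δ = 15.36°  ·
  (4,5): δ = 135.04°  ·
  (4,6): δ = 56.34°  ·
  (5,6): δ = 101.30°  ·
antipodal pairs: 2

count = 2; pairs: (0,3), (2,4)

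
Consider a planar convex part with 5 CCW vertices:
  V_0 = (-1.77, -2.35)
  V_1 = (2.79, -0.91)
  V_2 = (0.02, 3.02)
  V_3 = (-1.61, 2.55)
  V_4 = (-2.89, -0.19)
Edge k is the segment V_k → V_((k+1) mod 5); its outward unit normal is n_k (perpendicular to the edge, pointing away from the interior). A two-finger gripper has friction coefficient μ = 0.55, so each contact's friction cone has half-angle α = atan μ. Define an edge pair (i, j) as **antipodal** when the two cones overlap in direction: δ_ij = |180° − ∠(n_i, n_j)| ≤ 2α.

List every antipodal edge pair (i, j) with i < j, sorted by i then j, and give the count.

count = 3; pairs: (0,2), (0,3), (1,4)

α = atan 0.55 = 28.81°;  2α = 57.62°
n_0 = (+0.3011, -0.9536)
n_1 = (+0.8174, +0.5761)
n_2 = (-0.2771, +0.9609)
n_3 = (-0.9060, +0.4232)
n_4 = (-0.8878, -0.4603)
  (0,1): δ = 72.35°  ·
  (0,2): δ = 1.44°  ✓
  (0,3): δ = 47.43°  ✓
  (0,4): δ = 99.88°  ·
  (1,2): δ = 109.09°  ·
  (1,3): δ = 60.22°  ·
  (1,4): δ = 7.77°  ✓
  (2,3): δ = 131.12°  ·
  (2,4): δ = 78.68°  ·
  (3,4): δ = 127.55°  ·
antipodal pairs: 3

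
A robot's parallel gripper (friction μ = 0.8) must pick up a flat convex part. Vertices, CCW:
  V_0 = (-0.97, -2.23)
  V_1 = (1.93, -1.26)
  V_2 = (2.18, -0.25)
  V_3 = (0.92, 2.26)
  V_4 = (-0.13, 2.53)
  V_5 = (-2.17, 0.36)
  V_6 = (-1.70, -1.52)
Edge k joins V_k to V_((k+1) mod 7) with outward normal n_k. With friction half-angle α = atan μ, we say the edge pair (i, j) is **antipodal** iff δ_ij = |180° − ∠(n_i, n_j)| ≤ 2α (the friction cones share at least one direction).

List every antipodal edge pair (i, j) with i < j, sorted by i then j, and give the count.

count = 10; pairs: (0,3), (0,4), (1,4), (1,5), (1,6), (2,4), (2,5), (2,6), (3,5), (3,6)

α = atan 0.8 = 38.66°;  2α = 77.32°
n_0 = (+0.3172, -0.9484)
n_1 = (+0.9707, -0.2403)
n_2 = (+0.8937, +0.4486)
n_3 = (+0.2490, +0.9685)
n_4 = (-0.7286, +0.6849)
n_5 = (-0.9701, -0.2425)
n_6 = (-0.6972, -0.7169)
  (0,1): δ = 122.40°  ·
  (0,2): δ = 81.84°  ·
  (0,3): δ = 32.91°  ✓
  (0,4): δ = 28.27°  ✓
  (0,5): δ = 85.54°  ·
  (0,6): δ = 117.30°  ·
  (1,2): δ = 139.44°  ·
  (1,3): δ = 90.52°  ·
  (1,4): δ = 29.33°  ✓
  (1,5): δ = 27.94°  ✓
  (1,6): δ = 59.70°  ✓
  (2,3): δ = 131.08°  ·
  (2,4): δ = 69.89°  ✓
  (2,5): δ = 12.62°  ✓
  (2,6): δ = 19.14°  ✓
  (3,4): δ = 118.81°  ·
  (3,5): δ = 61.54°  ✓
  (3,6): δ = 29.78°  ✓
  (4,5): δ = 122.73°  ·
  (4,6): δ = 90.97°  ·
  (5,6): δ = 148.24°  ·
antipodal pairs: 10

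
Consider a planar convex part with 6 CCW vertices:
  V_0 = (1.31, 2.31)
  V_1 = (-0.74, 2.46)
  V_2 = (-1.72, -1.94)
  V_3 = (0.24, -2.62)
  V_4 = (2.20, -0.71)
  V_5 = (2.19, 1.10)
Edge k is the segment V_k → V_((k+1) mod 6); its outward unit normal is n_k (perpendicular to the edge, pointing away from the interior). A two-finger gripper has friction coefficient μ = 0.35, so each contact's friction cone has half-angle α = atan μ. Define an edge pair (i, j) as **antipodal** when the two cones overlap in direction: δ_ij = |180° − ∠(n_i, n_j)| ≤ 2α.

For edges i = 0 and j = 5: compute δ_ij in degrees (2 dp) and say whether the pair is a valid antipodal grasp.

α = atan 0.35 = 19.29°;  2α = 38.58°
edge 0: e_0 = (-2.05, +0.15);  n_0 = (+0.0730, +0.9973)
edge 5: e_5 = (-0.88, +1.21);  n_5 = (+0.8087, +0.5882)
∠(n_0, n_5) = 49.79°
δ = |180° − 49.79°| = 130.21°
130.21° > 2α = 38.58°  →  invalid

δ = 130.21°, invalid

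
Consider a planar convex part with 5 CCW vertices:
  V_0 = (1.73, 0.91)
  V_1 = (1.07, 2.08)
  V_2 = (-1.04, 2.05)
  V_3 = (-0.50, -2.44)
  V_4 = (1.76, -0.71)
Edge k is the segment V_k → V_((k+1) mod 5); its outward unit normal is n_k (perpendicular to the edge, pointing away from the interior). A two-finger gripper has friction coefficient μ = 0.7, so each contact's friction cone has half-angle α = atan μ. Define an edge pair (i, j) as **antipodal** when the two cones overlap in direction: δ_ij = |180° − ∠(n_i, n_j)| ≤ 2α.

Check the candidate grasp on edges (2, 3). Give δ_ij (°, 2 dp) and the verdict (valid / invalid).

α = atan 0.7 = 34.99°;  2α = 69.98°
edge 2: e_2 = (+0.54, -4.49);  n_2 = (-0.9928, -0.1194)
edge 3: e_3 = (+2.26, +1.73);  n_3 = (+0.6078, -0.7941)
∠(n_2, n_3) = 120.58°
δ = |180° − 120.58°| = 59.42°
59.42° ≤ 2α = 69.98°  →  valid

δ = 59.42°, valid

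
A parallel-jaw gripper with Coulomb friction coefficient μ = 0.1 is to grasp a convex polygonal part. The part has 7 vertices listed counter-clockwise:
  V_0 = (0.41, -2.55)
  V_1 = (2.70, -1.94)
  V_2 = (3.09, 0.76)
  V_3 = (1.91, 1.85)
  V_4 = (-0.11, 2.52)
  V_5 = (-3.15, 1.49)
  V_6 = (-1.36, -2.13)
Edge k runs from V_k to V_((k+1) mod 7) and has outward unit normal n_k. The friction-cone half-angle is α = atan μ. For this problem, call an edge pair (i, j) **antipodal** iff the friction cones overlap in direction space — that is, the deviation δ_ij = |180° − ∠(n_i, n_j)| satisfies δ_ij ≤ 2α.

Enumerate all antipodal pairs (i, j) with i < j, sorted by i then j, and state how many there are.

α = atan 0.1 = 5.71°;  2α = 11.42°
n_0 = (+0.2574, -0.9663)
n_1 = (+0.9897, -0.1430)
n_2 = (+0.6785, +0.7346)
n_3 = (+0.3148, +0.9492)
n_4 = (-0.3209, +0.9471)
n_5 = (-0.8964, -0.4432)
n_6 = (-0.2309, -0.9730)
  (0,1): δ = 113.14°  ·
  (0,2): δ = 57.65°  ·
  (0,3): δ = 33.27°  ·
  (0,4): δ = 3.80°  ✓
  (0,5): δ = 101.40°  ·
  (0,6): δ = 151.74°  ·
  (1,2): δ = 124.51°  ·
  (1,3): δ = 100.13°  ·
  (1,4): δ = 63.06°  ·
  (1,5): δ = 34.53°  ·
  (1,6): δ = 84.87°  ·
  (2,3): δ = 155.62°  ·
  (2,4): δ = 118.55°  ·
  (2,5): δ = 20.96°  ·
  (2,6): δ = 29.38°  ·
  (3,4): δ = 142.93°  ·
  (3,5): δ = 45.34°  ·
  (3,6): δ = 5.00°  ✓
  (4,5): δ = 82.41°  ·
  (4,6): δ = 32.07°  ·
  (5,6): δ = 129.66°  ·
antipodal pairs: 2

count = 2; pairs: (0,4), (3,6)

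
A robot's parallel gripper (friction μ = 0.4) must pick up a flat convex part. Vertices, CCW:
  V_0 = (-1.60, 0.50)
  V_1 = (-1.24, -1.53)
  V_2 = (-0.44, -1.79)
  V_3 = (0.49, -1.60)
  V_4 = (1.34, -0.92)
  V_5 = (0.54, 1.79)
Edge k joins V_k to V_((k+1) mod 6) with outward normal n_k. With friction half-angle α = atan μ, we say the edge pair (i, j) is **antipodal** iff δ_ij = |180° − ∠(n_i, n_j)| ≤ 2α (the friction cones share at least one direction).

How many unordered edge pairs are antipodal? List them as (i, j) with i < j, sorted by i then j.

α = atan 0.4 = 21.80°;  2α = 43.60°
n_0 = (-0.9846, -0.1746)
n_1 = (-0.3091, -0.9510)
n_2 = (+0.2002, -0.9798)
n_3 = (+0.6247, -0.7809)
n_4 = (+0.9591, +0.2831)
n_5 = (-0.5163, +0.8564)
  (0,1): δ = 118.06°  ·
  (0,2): δ = 88.51°  ·
  (0,3): δ = 61.40°  ·
  (0,4): δ = 6.39°  ✓
  (0,5): δ = 111.03°  ·
  (1,2): δ = 150.45°  ·
  (1,3): δ = 123.34°  ·
  (1,4): δ = 55.55°  ·
  (1,5): δ = 49.09°  ·
  (2,3): δ = 152.89°  ·
  (2,4): δ = 85.10°  ·
  (2,5): δ = 19.54°  ✓
  (3,4): δ = 112.21°  ·
  (3,5): δ = 7.58°  ✓
  (4,5): δ = 75.37°  ·
antipodal pairs: 3

count = 3; pairs: (0,4), (2,5), (3,5)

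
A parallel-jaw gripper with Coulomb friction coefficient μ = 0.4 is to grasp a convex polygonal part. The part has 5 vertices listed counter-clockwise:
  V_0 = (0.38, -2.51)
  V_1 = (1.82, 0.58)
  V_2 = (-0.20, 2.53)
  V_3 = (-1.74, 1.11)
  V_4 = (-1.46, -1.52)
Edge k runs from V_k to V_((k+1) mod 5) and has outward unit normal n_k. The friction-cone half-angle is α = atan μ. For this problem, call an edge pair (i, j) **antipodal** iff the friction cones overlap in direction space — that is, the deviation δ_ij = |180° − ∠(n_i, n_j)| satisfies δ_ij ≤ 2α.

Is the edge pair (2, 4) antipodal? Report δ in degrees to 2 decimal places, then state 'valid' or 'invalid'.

δ = 70.96°, invalid

α = atan 0.4 = 21.80°;  2α = 43.60°
edge 2: e_2 = (-1.54, -1.42);  n_2 = (-0.6779, +0.7352)
edge 4: e_4 = (+1.84, -0.99);  n_4 = (-0.4738, -0.8806)
∠(n_2, n_4) = 109.04°
δ = |180° − 109.04°| = 70.96°
70.96° > 2α = 43.60°  →  invalid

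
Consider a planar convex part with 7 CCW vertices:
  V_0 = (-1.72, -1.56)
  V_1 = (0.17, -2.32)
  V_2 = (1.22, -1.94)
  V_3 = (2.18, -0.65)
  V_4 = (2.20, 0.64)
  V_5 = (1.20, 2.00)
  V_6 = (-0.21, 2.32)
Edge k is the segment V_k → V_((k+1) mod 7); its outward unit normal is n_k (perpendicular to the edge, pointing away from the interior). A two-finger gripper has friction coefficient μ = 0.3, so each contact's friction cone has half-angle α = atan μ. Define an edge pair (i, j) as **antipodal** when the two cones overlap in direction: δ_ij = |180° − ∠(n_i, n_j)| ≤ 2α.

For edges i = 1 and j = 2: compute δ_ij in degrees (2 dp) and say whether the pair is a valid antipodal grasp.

δ = 146.55°, invalid

α = atan 0.3 = 16.70°;  2α = 33.40°
edge 1: e_1 = (+1.05, +0.38);  n_1 = (+0.3403, -0.9403)
edge 2: e_2 = (+0.96, +1.29);  n_2 = (+0.8022, -0.5970)
∠(n_1, n_2) = 33.45°
δ = |180° − 33.45°| = 146.55°
146.55° > 2α = 33.40°  →  invalid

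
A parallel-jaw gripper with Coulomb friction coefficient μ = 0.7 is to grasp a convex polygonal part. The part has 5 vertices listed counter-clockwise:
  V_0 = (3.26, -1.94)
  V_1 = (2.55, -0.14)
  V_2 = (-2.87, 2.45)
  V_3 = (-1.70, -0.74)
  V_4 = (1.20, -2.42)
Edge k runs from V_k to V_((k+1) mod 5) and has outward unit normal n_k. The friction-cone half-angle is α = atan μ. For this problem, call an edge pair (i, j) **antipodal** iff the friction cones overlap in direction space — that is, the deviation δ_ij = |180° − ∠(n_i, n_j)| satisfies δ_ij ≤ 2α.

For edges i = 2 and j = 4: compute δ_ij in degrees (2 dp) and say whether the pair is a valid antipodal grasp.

α = atan 0.7 = 34.99°;  2α = 69.98°
edge 2: e_2 = (+1.17, -3.19);  n_2 = (-0.9388, -0.3443)
edge 4: e_4 = (+2.06, +0.48);  n_4 = (+0.2269, -0.9739)
∠(n_2, n_4) = 82.97°
δ = |180° − 82.97°| = 97.03°
97.03° > 2α = 69.98°  →  invalid

δ = 97.03°, invalid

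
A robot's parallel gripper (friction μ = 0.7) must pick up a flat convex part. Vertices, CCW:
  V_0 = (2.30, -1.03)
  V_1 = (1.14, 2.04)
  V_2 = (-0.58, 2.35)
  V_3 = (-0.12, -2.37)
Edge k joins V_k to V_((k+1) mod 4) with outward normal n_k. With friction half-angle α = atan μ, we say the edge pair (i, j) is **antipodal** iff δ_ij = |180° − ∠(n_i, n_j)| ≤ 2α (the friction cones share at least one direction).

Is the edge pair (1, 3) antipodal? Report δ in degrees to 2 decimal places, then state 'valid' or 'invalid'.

δ = 39.19°, valid

α = atan 0.7 = 34.99°;  2α = 69.98°
edge 1: e_1 = (-1.72, +0.31);  n_1 = (+0.1774, +0.9841)
edge 3: e_3 = (+2.42, +1.34);  n_3 = (+0.4844, -0.8748)
∠(n_1, n_3) = 140.81°
δ = |180° − 140.81°| = 39.19°
39.19° ≤ 2α = 69.98°  →  valid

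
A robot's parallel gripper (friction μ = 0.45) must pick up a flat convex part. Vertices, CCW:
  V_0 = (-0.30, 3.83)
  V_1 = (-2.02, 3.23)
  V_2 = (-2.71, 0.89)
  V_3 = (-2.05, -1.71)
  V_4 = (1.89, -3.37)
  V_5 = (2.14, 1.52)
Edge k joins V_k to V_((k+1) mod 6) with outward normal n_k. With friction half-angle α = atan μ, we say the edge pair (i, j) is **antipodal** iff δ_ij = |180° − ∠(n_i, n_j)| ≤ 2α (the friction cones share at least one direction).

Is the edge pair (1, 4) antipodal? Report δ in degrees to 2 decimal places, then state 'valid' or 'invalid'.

δ = 13.50°, valid

α = atan 0.45 = 24.23°;  2α = 48.46°
edge 1: e_1 = (-0.69, -2.34);  n_1 = (-0.9592, +0.2828)
edge 4: e_4 = (+0.25, +4.89);  n_4 = (+0.9987, -0.0511)
∠(n_1, n_4) = 166.50°
δ = |180° − 166.50°| = 13.50°
13.50° ≤ 2α = 48.46°  →  valid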